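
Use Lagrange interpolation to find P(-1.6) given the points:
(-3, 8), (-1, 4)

Lagrange interpolation formula:
P(x) = Σ yᵢ × Lᵢ(x)
where Lᵢ(x) = Π_{j≠i} (x - xⱼ)/(xᵢ - xⱼ)

L_0(-1.6) = (-1.6 - (-1))/(-3 - (-1)) = 0.300000
L_1(-1.6) = (-1.6 - (-3))/(-1 - (-3)) = 0.700000

P(-1.6) = 8×L_0(-1.6) + 4×L_1(-1.6)
P(-1.6) = 5.200000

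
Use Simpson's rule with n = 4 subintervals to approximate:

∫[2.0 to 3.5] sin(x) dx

f(x) = sin(x)
a = 2.0, b = 3.5, n = 4
h = (b - a)/n = 0.375000

Simpson's rule: (h/3)[f(x₀) + 4f(x₁) + 2f(x₂) + ... + f(xₙ)]

x_0 = 2.0000, f(x_0) = 0.909297, coefficient = 1
x_1 = 2.3750, f(x_1) = 0.693685, coefficient = 4
x_2 = 2.7500, f(x_2) = 0.381661, coefficient = 2
x_3 = 3.1250, f(x_3) = 0.016592, coefficient = 4
x_4 = 3.5000, f(x_4) = -0.350783, coefficient = 1

I ≈ (0.375000/3) × 4.162944 = 0.520368
Exact value: 0.520310
Error: 0.000058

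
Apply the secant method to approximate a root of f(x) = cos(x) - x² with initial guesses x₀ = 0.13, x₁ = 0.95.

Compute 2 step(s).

f(x) = cos(x) - x²
x₀ = 0.13, x₁ = 0.95

Secant formula: x_{n+1} = x_n - f(x_n)(x_n - x_{n-1})/(f(x_n) - f(x_{n-1}))

Iteration 1:
  f(0.130000) = 0.974662
  f(0.950000) = -0.320817
  x_2 = 0.950000 - (-0.320817)×(0.950000 - 0.130000)/(-0.320817 - 0.974662)
       = 0.746932
Iteration 2:
  f(0.950000) = -0.320817
  f(0.746932) = 0.175869
  x_3 = 0.746932 - 0.175869×(0.746932 - 0.950000)/(0.175869 - (-0.320817))
       = 0.818835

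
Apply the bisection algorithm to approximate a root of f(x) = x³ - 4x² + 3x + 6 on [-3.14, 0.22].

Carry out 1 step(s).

f(x) = x³ - 4x² + 3x + 6
Initial interval: [-3.14, 0.22]

Iteration 1:
  c_1 = (-3.140000 + 0.220000)/2 = -1.460000
  f(c_1) = f(-1.460000) = -10.018536
  f(a) × f(c) ≥ 0, new interval: [-1.460000, 0.220000]

After 1 iteration(s), the approximation is c_1 = -1.460000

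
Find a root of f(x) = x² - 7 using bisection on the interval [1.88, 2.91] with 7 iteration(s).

f(x) = x² - 7
Initial interval: [1.88, 2.91]

Iteration 1:
  c_1 = (1.880000 + 2.910000)/2 = 2.395000
  f(c_1) = f(2.395000) = -1.263975
  f(a) × f(c) ≥ 0, new interval: [2.395000, 2.910000]
Iteration 2:
  c_2 = (2.395000 + 2.910000)/2 = 2.652500
  f(c_2) = f(2.652500) = 0.035756
  f(a) × f(c) < 0, new interval: [2.395000, 2.652500]
Iteration 3:
  c_3 = (2.395000 + 2.652500)/2 = 2.523750
  f(c_3) = f(2.523750) = -0.630686
  f(a) × f(c) ≥ 0, new interval: [2.523750, 2.652500]
Iteration 4:
  c_4 = (2.523750 + 2.652500)/2 = 2.588125
  f(c_4) = f(2.588125) = -0.301609
  f(a) × f(c) ≥ 0, new interval: [2.588125, 2.652500]
Iteration 5:
  c_5 = (2.588125 + 2.652500)/2 = 2.620312
  f(c_5) = f(2.620312) = -0.133962
  f(a) × f(c) ≥ 0, new interval: [2.620312, 2.652500]
Iteration 6:
  c_6 = (2.620312 + 2.652500)/2 = 2.636406
  f(c_6) = f(2.636406) = -0.049362
  f(a) × f(c) ≥ 0, new interval: [2.636406, 2.652500]
Iteration 7:
  c_7 = (2.636406 + 2.652500)/2 = 2.644453
  f(c_7) = f(2.644453) = -0.006868
  f(a) × f(c) ≥ 0, new interval: [2.644453, 2.652500]

After 7 iteration(s), the approximation is c_7 = 2.644453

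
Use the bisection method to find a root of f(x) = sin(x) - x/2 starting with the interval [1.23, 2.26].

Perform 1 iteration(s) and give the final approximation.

f(x) = sin(x) - x/2
Initial interval: [1.23, 2.26]

Iteration 1:
  c_1 = (1.230000 + 2.260000)/2 = 1.745000
  f(c_1) = f(1.745000) = 0.112365
  f(a) × f(c) ≥ 0, new interval: [1.745000, 2.260000]

After 1 iteration(s), the approximation is c_1 = 1.745000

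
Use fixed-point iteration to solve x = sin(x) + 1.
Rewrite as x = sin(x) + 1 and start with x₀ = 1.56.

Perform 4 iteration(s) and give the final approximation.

Equation: x = sin(x) + 1
Fixed-point form: x = sin(x) + 1
x₀ = 1.56

x_1 = g(1.560000) = 1.999942
x_2 = g(1.999942) = 1.909322
x_3 = g(1.909322) = 1.943245
x_4 = g(1.943245) = 1.931439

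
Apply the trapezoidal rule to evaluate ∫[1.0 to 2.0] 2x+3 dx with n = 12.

f(x) = 2x+3
a = 1.0, b = 2.0, n = 12
h = (b - a)/n = 0.083333

Trapezoidal rule: (h/2)[f(x₀) + 2f(x₁) + 2f(x₂) + ... + f(xₙ)]

x_0 = 1.0000, f(x_0) = 5.000000, coefficient = 1
x_1 = 1.0833, f(x_1) = 5.166667, coefficient = 2
x_2 = 1.1667, f(x_2) = 5.333333, coefficient = 2
x_3 = 1.2500, f(x_3) = 5.500000, coefficient = 2
x_4 = 1.3333, f(x_4) = 5.666667, coefficient = 2
x_5 = 1.4167, f(x_5) = 5.833333, coefficient = 2
x_6 = 1.5000, f(x_6) = 6.000000, coefficient = 2
x_7 = 1.5833, f(x_7) = 6.166667, coefficient = 2
x_8 = 1.6667, f(x_8) = 6.333333, coefficient = 2
x_9 = 1.7500, f(x_9) = 6.500000, coefficient = 2
x_10 = 1.8333, f(x_10) = 6.666667, coefficient = 2
x_11 = 1.9167, f(x_11) = 6.833333, coefficient = 2
x_12 = 2.0000, f(x_12) = 7.000000, coefficient = 1

I ≈ (0.083333/2) × 144.000000 = 6.000000
Exact value: 6.000000
Error: 0.000000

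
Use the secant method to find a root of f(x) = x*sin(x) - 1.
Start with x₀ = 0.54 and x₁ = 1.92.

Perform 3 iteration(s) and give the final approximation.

f(x) = x*sin(x) - 1
x₀ = 0.54, x₁ = 1.92

Secant formula: x_{n+1} = x_n - f(x_n)(x_n - x_{n-1})/(f(x_n) - f(x_{n-1}))

Iteration 1:
  f(0.540000) = -0.722367
  f(1.920000) = 0.804119
  x_2 = 1.920000 - 0.804119×(1.920000 - 0.540000)/(0.804119 - (-0.722367))
       = 1.193046
Iteration 2:
  f(1.920000) = 0.804119
  f(1.193046) = 0.108933
  x_3 = 1.193046 - 0.108933×(1.193046 - 1.920000)/(0.108933 - 0.804119)
       = 1.079136
Iteration 3:
  f(1.193046) = 0.108933
  f(1.079136) = -0.048688
  x_4 = 1.079136 - (-0.048688)×(1.079136 - 1.193046)/(-0.048688 - 0.108933)
       = 1.114322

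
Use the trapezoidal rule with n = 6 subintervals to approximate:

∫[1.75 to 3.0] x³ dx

f(x) = x³
a = 1.75, b = 3.0, n = 6
h = (b - a)/n = 0.208333

Trapezoidal rule: (h/2)[f(x₀) + 2f(x₁) + 2f(x₂) + ... + f(xₙ)]

x_0 = 1.7500, f(x_0) = 5.359375, coefficient = 1
x_1 = 1.9583, f(x_1) = 7.510344, coefficient = 2
x_2 = 2.1667, f(x_2) = 10.171296, coefficient = 2
x_3 = 2.3750, f(x_3) = 13.396484, coefficient = 2
x_4 = 2.5833, f(x_4) = 17.240162, coefficient = 2
x_5 = 2.7917, f(x_5) = 21.756583, coefficient = 2
x_6 = 3.0000, f(x_6) = 27.000000, coefficient = 1

I ≈ (0.208333/2) × 172.509115 = 17.969699
Exact value: 17.905273
Error: 0.064426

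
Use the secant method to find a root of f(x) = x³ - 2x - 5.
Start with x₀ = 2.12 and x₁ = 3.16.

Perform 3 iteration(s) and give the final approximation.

f(x) = x³ - 2x - 5
x₀ = 2.12, x₁ = 3.16

Secant formula: x_{n+1} = x_n - f(x_n)(x_n - x_{n-1})/(f(x_n) - f(x_{n-1}))

Iteration 1:
  f(2.120000) = 0.288128
  f(3.160000) = 20.234496
  x_2 = 3.160000 - 20.234496×(3.160000 - 2.120000)/(20.234496 - 0.288128)
       = 2.104977
Iteration 2:
  f(3.160000) = 20.234496
  f(2.104977) = 0.117049
  x_3 = 2.104977 - 0.117049×(2.104977 - 3.160000)/(0.117049 - 20.234496)
       = 2.098839
Iteration 3:
  f(2.104977) = 0.117049
  f(2.098839) = 0.047967
  x_4 = 2.098839 - 0.047967×(2.098839 - 2.104977)/(0.047967 - 0.117049)
       = 2.094576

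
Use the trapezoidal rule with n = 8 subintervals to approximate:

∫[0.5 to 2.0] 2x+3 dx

f(x) = 2x+3
a = 0.5, b = 2.0, n = 8
h = (b - a)/n = 0.187500

Trapezoidal rule: (h/2)[f(x₀) + 2f(x₁) + 2f(x₂) + ... + f(xₙ)]

x_0 = 0.5000, f(x_0) = 4.000000, coefficient = 1
x_1 = 0.6875, f(x_1) = 4.375000, coefficient = 2
x_2 = 0.8750, f(x_2) = 4.750000, coefficient = 2
x_3 = 1.0625, f(x_3) = 5.125000, coefficient = 2
x_4 = 1.2500, f(x_4) = 5.500000, coefficient = 2
x_5 = 1.4375, f(x_5) = 5.875000, coefficient = 2
x_6 = 1.6250, f(x_6) = 6.250000, coefficient = 2
x_7 = 1.8125, f(x_7) = 6.625000, coefficient = 2
x_8 = 2.0000, f(x_8) = 7.000000, coefficient = 1

I ≈ (0.187500/2) × 88.000000 = 8.250000
Exact value: 8.250000
Error: 0.000000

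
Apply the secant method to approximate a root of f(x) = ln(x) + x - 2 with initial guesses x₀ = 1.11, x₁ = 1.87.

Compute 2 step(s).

f(x) = ln(x) + x - 2
x₀ = 1.11, x₁ = 1.87

Secant formula: x_{n+1} = x_n - f(x_n)(x_n - x_{n-1})/(f(x_n) - f(x_{n-1}))

Iteration 1:
  f(1.110000) = -0.785640
  f(1.870000) = 0.495938
  x_2 = 1.870000 - 0.495938×(1.870000 - 1.110000)/(0.495938 - (-0.785640))
       = 1.575899
Iteration 2:
  f(1.870000) = 0.495938
  f(1.575899) = 0.030725
  x_3 = 1.575899 - 0.030725×(1.575899 - 1.870000)/(0.030725 - 0.495938)
       = 1.556475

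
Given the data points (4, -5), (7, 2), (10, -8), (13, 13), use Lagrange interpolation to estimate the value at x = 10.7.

Lagrange interpolation formula:
P(x) = Σ yᵢ × Lᵢ(x)
where Lᵢ(x) = Π_{j≠i} (x - xⱼ)/(xᵢ - xⱼ)

L_0(10.7) = (10.7 - 7)/(4 - 7) × (10.7 - 10)/(4 - 10) × (10.7 - 13)/(4 - 13) = 0.036772
L_1(10.7) = (10.7 - 4)/(7 - 4) × (10.7 - 10)/(7 - 10) × (10.7 - 13)/(7 - 13) = -0.199759
L_2(10.7) = (10.7 - 4)/(10 - 4) × (10.7 - 7)/(10 - 7) × (10.7 - 13)/(10 - 13) = 1.055870
L_3(10.7) = (10.7 - 4)/(13 - 4) × (10.7 - 7)/(13 - 7) × (10.7 - 10)/(13 - 10) = 0.107117

P(10.7) = (-5)×L_0(10.7) + 2×L_1(10.7) + (-8)×L_2(10.7) + 13×L_3(10.7)
P(10.7) = -7.637815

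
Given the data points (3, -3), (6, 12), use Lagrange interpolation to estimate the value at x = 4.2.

Lagrange interpolation formula:
P(x) = Σ yᵢ × Lᵢ(x)
where Lᵢ(x) = Π_{j≠i} (x - xⱼ)/(xᵢ - xⱼ)

L_0(4.2) = (4.2 - 6)/(3 - 6) = 0.600000
L_1(4.2) = (4.2 - 3)/(6 - 3) = 0.400000

P(4.2) = (-3)×L_0(4.2) + 12×L_1(4.2)
P(4.2) = 3.000000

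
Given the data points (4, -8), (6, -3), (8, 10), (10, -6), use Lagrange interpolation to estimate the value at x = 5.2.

Lagrange interpolation formula:
P(x) = Σ yᵢ × Lᵢ(x)
where Lᵢ(x) = Π_{j≠i} (x - xⱼ)/(xᵢ - xⱼ)

L_0(5.2) = (5.2 - 6)/(4 - 6) × (5.2 - 8)/(4 - 8) × (5.2 - 10)/(4 - 10) = 0.224000
L_1(5.2) = (5.2 - 4)/(6 - 4) × (5.2 - 8)/(6 - 8) × (5.2 - 10)/(6 - 10) = 1.008000
L_2(5.2) = (5.2 - 4)/(8 - 4) × (5.2 - 6)/(8 - 6) × (5.2 - 10)/(8 - 10) = -0.288000
L_3(5.2) = (5.2 - 4)/(10 - 4) × (5.2 - 6)/(10 - 6) × (5.2 - 8)/(10 - 8) = 0.056000

P(5.2) = (-8)×L_0(5.2) + (-3)×L_1(5.2) + 10×L_2(5.2) + (-6)×L_3(5.2)
P(5.2) = -8.032000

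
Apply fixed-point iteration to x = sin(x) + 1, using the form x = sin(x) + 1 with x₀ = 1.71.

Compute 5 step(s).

Equation: x = sin(x) + 1
Fixed-point form: x = sin(x) + 1
x₀ = 1.71

x_1 = g(1.710000) = 1.990327
x_2 = g(1.990327) = 1.913280
x_3 = g(1.913280) = 1.941923
x_4 = g(1.941923) = 1.931919
x_5 = g(1.931919) = 1.935501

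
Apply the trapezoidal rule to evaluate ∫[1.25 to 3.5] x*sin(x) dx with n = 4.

f(x) = x*sin(x)
a = 1.25, b = 3.5, n = 4
h = (b - a)/n = 0.562500

Trapezoidal rule: (h/2)[f(x₀) + 2f(x₁) + 2f(x₂) + ... + f(xₙ)]

x_0 = 1.2500, f(x_0) = 1.186231, coefficient = 1
x_1 = 1.8125, f(x_1) = 1.759814, coefficient = 2
x_2 = 2.3750, f(x_2) = 1.647502, coefficient = 2
x_3 = 2.9375, f(x_3) = 0.595369, coefficient = 2
x_4 = 3.5000, f(x_4) = -1.227741, coefficient = 1

I ≈ (0.562500/2) × 7.963858 = 2.239835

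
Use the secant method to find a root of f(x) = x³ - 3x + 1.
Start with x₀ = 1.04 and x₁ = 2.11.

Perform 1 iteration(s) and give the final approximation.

f(x) = x³ - 3x + 1
x₀ = 1.04, x₁ = 2.11

Secant formula: x_{n+1} = x_n - f(x_n)(x_n - x_{n-1})/(f(x_n) - f(x_{n-1}))

Iteration 1:
  f(1.040000) = -0.995136
  f(2.110000) = 4.063931
  x_2 = 2.110000 - 4.063931×(2.110000 - 1.040000)/(4.063931 - (-0.995136))
       = 1.250473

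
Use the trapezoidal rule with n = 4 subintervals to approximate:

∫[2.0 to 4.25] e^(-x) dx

f(x) = e^(-x)
a = 2.0, b = 4.25, n = 4
h = (b - a)/n = 0.562500

Trapezoidal rule: (h/2)[f(x₀) + 2f(x₁) + 2f(x₂) + ... + f(xₙ)]

x_0 = 2.0000, f(x_0) = 0.135335, coefficient = 1
x_1 = 2.5625, f(x_1) = 0.077112, coefficient = 2
x_2 = 3.1250, f(x_2) = 0.043937, coefficient = 2
x_3 = 3.6875, f(x_3) = 0.025035, coefficient = 2
x_4 = 4.2500, f(x_4) = 0.014264, coefficient = 1

I ≈ (0.562500/2) × 0.441766 = 0.124247
Exact value: 0.121071
Error: 0.003176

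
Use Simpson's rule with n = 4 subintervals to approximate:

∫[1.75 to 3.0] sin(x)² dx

f(x) = sin(x)²
a = 1.75, b = 3.0, n = 4
h = (b - a)/n = 0.312500

Simpson's rule: (h/3)[f(x₀) + 4f(x₁) + 2f(x₂) + ... + f(xₙ)]

x_0 = 1.7500, f(x_0) = 0.968228, coefficient = 1
x_1 = 2.0625, f(x_1) = 0.777095, coefficient = 4
x_2 = 2.3750, f(x_2) = 0.481199, coefficient = 2
x_3 = 2.6875, f(x_3) = 0.192411, coefficient = 4
x_4 = 3.0000, f(x_4) = 0.019915, coefficient = 1

I ≈ (0.312500/3) × 5.828565 = 0.607142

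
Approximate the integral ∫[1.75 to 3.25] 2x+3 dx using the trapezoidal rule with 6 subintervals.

f(x) = 2x+3
a = 1.75, b = 3.25, n = 6
h = (b - a)/n = 0.250000

Trapezoidal rule: (h/2)[f(x₀) + 2f(x₁) + 2f(x₂) + ... + f(xₙ)]

x_0 = 1.7500, f(x_0) = 6.500000, coefficient = 1
x_1 = 2.0000, f(x_1) = 7.000000, coefficient = 2
x_2 = 2.2500, f(x_2) = 7.500000, coefficient = 2
x_3 = 2.5000, f(x_3) = 8.000000, coefficient = 2
x_4 = 2.7500, f(x_4) = 8.500000, coefficient = 2
x_5 = 3.0000, f(x_5) = 9.000000, coefficient = 2
x_6 = 3.2500, f(x_6) = 9.500000, coefficient = 1

I ≈ (0.250000/2) × 96.000000 = 12.000000
Exact value: 12.000000
Error: 0.000000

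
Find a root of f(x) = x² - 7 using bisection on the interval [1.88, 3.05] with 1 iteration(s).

f(x) = x² - 7
Initial interval: [1.88, 3.05]

Iteration 1:
  c_1 = (1.880000 + 3.050000)/2 = 2.465000
  f(c_1) = f(2.465000) = -0.923775
  f(a) × f(c) ≥ 0, new interval: [2.465000, 3.050000]

After 1 iteration(s), the approximation is c_1 = 2.465000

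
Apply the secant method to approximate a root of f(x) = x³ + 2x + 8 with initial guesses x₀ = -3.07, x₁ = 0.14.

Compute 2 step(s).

f(x) = x³ + 2x + 8
x₀ = -3.07, x₁ = 0.14

Secant formula: x_{n+1} = x_n - f(x_n)(x_n - x_{n-1})/(f(x_n) - f(x_{n-1}))

Iteration 1:
  f(-3.070000) = -27.074443
  f(0.140000) = 8.282744
  x_2 = 0.140000 - 8.282744×(0.140000 - (-3.070000))/(8.282744 - (-27.074443))
       = -0.611972
Iteration 2:
  f(0.140000) = 8.282744
  f(-0.611972) = 6.546867
  x_3 = -0.611972 - 6.546867×(-0.611972 - 0.140000)/(6.546867 - 8.282744)
       = -3.448037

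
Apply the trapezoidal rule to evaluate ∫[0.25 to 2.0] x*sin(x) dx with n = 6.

f(x) = x*sin(x)
a = 0.25, b = 2.0, n = 6
h = (b - a)/n = 0.291667

Trapezoidal rule: (h/2)[f(x₀) + 2f(x₁) + 2f(x₂) + ... + f(xₙ)]

x_0 = 0.2500, f(x_0) = 0.061851, coefficient = 1
x_1 = 0.5417, f(x_1) = 0.279264, coefficient = 2
x_2 = 0.8333, f(x_2) = 0.616814, coefficient = 2
x_3 = 1.1250, f(x_3) = 1.015051, coefficient = 2
x_4 = 1.4167, f(x_4) = 1.399873, coefficient = 2
x_5 = 1.7083, f(x_5) = 1.692201, coefficient = 2
x_6 = 2.0000, f(x_6) = 1.818595, coefficient = 1

I ≈ (0.291667/2) × 11.886852 = 1.733499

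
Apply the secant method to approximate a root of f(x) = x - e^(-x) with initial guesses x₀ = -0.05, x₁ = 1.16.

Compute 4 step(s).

f(x) = x - e^(-x)
x₀ = -0.05, x₁ = 1.16

Secant formula: x_{n+1} = x_n - f(x_n)(x_n - x_{n-1})/(f(x_n) - f(x_{n-1}))

Iteration 1:
  f(-0.050000) = -1.101271
  f(1.160000) = 0.846514
  x_2 = 1.160000 - 0.846514×(1.160000 - (-0.050000))/(0.846514 - (-1.101271))
       = 0.634130
Iteration 2:
  f(1.160000) = 0.846514
  f(0.634130) = 0.103733
  x_3 = 0.634130 - 0.103733×(0.634130 - 1.160000)/(0.103733 - 0.846514)
       = 0.560689
Iteration 3:
  f(0.634130) = 0.103733
  f(0.560689) = -0.010126
  x_4 = 0.560689 - (-0.010126)×(0.560689 - 0.634130)/(-0.010126 - 0.103733)
       = 0.567221
Iteration 4:
  f(0.560689) = -0.010126
  f(0.567221) = 0.000121
  x_5 = 0.567221 - 0.000121×(0.567221 - 0.560689)/(0.000121 - (-0.010126))
       = 0.567143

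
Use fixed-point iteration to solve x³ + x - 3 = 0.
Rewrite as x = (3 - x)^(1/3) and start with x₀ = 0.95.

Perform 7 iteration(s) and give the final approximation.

Equation: x³ + x - 3 = 0
Fixed-point form: x = (3 - x)^(1/3)
x₀ = 0.95

x_1 = g(0.950000) = 1.270334
x_2 = g(1.270334) = 1.200386
x_3 = g(1.200386) = 1.216354
x_4 = g(1.216354) = 1.212745
x_5 = g(1.212745) = 1.213563
x_6 = g(1.213563) = 1.213378
x_7 = g(1.213378) = 1.213419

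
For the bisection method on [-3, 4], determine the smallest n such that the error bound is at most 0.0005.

We need (b-a)/2^n ≤ 0.0005
(4 - (-3))/2^n ≤ 0.0005
7/2^n ≤ 0.0005
2^n ≥ 14000
n ≥ log₂(14000) = 13.77
n ≥ 14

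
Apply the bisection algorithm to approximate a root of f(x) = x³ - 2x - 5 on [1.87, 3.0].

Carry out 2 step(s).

f(x) = x³ - 2x - 5
Initial interval: [1.87, 3.0]

Iteration 1:
  c_1 = (1.870000 + 3.000000)/2 = 2.435000
  f(c_1) = f(2.435000) = 4.567663
  f(a) × f(c) < 0, new interval: [1.870000, 2.435000]
Iteration 2:
  c_2 = (1.870000 + 2.435000)/2 = 2.152500
  f(c_2) = f(2.152500) = 0.668084
  f(a) × f(c) < 0, new interval: [1.870000, 2.152500]

After 2 iteration(s), the approximation is c_2 = 2.152500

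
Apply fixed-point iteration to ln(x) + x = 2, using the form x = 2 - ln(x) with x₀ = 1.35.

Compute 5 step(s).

Equation: ln(x) + x = 2
Fixed-point form: x = 2 - ln(x)
x₀ = 1.35

x_1 = g(1.350000) = 1.699895
x_2 = g(1.699895) = 1.469433
x_3 = g(1.469433) = 1.615123
x_4 = g(1.615123) = 1.520589
x_5 = g(1.520589) = 1.580902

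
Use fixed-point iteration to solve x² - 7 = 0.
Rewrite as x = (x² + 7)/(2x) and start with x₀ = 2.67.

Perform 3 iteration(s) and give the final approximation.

Equation: x² - 7 = 0
Fixed-point form: x = (x² + 7)/(2x)
x₀ = 2.67

x_1 = g(2.670000) = 2.645861
x_2 = g(2.645861) = 2.645751
x_3 = g(2.645751) = 2.645751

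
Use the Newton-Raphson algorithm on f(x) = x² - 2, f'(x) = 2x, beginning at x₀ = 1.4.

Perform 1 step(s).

f(x) = x² - 2
f'(x) = 2x
x₀ = 1.4

Newton-Raphson formula: x_{n+1} = x_n - f(x_n)/f'(x_n)

Iteration 1:
  f(1.400000) = -0.040000
  f'(1.400000) = 2.800000
  x_1 = 1.400000 - (-0.040000)/2.800000 = 1.414286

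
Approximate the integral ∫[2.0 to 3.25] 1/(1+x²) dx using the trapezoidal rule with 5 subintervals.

f(x) = 1/(1+x²)
a = 2.0, b = 3.25, n = 5
h = (b - a)/n = 0.250000

Trapezoidal rule: (h/2)[f(x₀) + 2f(x₁) + 2f(x₂) + ... + f(xₙ)]

x_0 = 2.0000, f(x_0) = 0.200000, coefficient = 1
x_1 = 2.2500, f(x_1) = 0.164948, coefficient = 2
x_2 = 2.5000, f(x_2) = 0.137931, coefficient = 2
x_3 = 2.7500, f(x_3) = 0.116788, coefficient = 2
x_4 = 3.0000, f(x_4) = 0.100000, coefficient = 2
x_5 = 3.2500, f(x_5) = 0.086486, coefficient = 1

I ≈ (0.250000/2) × 1.325822 = 0.165728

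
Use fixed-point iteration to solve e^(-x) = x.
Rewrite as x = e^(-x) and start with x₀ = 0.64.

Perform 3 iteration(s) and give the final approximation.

Equation: e^(-x) = x
Fixed-point form: x = e^(-x)
x₀ = 0.64

x_1 = g(0.640000) = 0.527292
x_2 = g(0.527292) = 0.590201
x_3 = g(0.590201) = 0.554216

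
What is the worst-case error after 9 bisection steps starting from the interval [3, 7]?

Bisection error bound: |error| ≤ (b-a)/2^n
|error| ≤ (7 - 3)/2^9 = 4/2^9
|error| ≤ 0.0078125000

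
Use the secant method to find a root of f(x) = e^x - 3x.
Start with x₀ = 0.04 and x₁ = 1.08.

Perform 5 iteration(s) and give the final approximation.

f(x) = e^x - 3x
x₀ = 0.04, x₁ = 1.08

Secant formula: x_{n+1} = x_n - f(x_n)(x_n - x_{n-1})/(f(x_n) - f(x_{n-1}))

Iteration 1:
  f(0.040000) = 0.920811
  f(1.080000) = -0.295320
  x_2 = 1.080000 - (-0.295320)×(1.080000 - 0.040000)/(-0.295320 - 0.920811)
       = 0.827451
Iteration 2:
  f(1.080000) = -0.295320
  f(0.827451) = -0.194872
  x_3 = 0.827451 - (-0.194872)×(0.827451 - 1.080000)/(-0.194872 - (-0.295320))
       = 0.337498
Iteration 3:
  f(0.827451) = -0.194872
  f(0.337498) = 0.388942
  x_4 = 0.337498 - 0.388942×(0.337498 - 0.827451)/(0.388942 - (-0.194872))
       = 0.663909
Iteration 4:
  f(0.337498) = 0.388942
  f(0.663909) = -0.049357
  x_5 = 0.663909 - (-0.049357)×(0.663909 - 0.337498)/(-0.049357 - 0.388942)
       = 0.627152
Iteration 5:
  f(0.663909) = -0.049357
  f(0.627152) = -0.009185
  x_6 = 0.627152 - (-0.009185)×(0.627152 - 0.663909)/(-0.009185 - (-0.049357))
       = 0.618747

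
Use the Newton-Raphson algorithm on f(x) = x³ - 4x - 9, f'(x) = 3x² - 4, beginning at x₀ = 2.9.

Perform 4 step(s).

f(x) = x³ - 4x - 9
f'(x) = 3x² - 4
x₀ = 2.9

Newton-Raphson formula: x_{n+1} = x_n - f(x_n)/f'(x_n)

Iteration 1:
  f(2.900000) = 3.789000
  f'(2.900000) = 21.230000
  x_1 = 2.900000 - 3.789000/21.230000 = 2.721526
Iteration 2:
  f(2.721526) = 0.271435
  f'(2.721526) = 18.220114
  x_2 = 2.721526 - 0.271435/18.220114 = 2.706629
Iteration 3:
  f(2.706629) = 0.001809
  f'(2.706629) = 17.977515
  x_3 = 2.706629 - 0.001809/17.977515 = 2.706528
Iteration 4:
  f(2.706528) = 0.000000
  f'(2.706528) = 17.975881
  x_4 = 2.706528 - 0.000000/17.975881 = 2.706528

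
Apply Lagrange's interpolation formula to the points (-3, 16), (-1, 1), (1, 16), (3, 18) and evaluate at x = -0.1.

Lagrange interpolation formula:
P(x) = Σ yᵢ × Lᵢ(x)
where Lᵢ(x) = Π_{j≠i} (x - xⱼ)/(xᵢ - xⱼ)

L_0(-0.1) = (-0.1 - (-1))/(-3 - (-1)) × (-0.1 - 1)/(-3 - 1) × (-0.1 - 3)/(-3 - 3) = -0.063938
L_1(-0.1) = (-0.1 - (-3))/(-1 - (-3)) × (-0.1 - 1)/(-1 - 1) × (-0.1 - 3)/(-1 - 3) = 0.618062
L_2(-0.1) = (-0.1 - (-3))/(1 - (-3)) × (-0.1 - (-1))/(1 - (-1)) × (-0.1 - 3)/(1 - 3) = 0.505687
L_3(-0.1) = (-0.1 - (-3))/(3 - (-3)) × (-0.1 - (-1))/(3 - (-1)) × (-0.1 - 1)/(3 - 1) = -0.059813

P(-0.1) = 16×L_0(-0.1) + 1×L_1(-0.1) + 16×L_2(-0.1) + 18×L_3(-0.1)
P(-0.1) = 6.609437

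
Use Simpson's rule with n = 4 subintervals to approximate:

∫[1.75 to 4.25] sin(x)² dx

f(x) = sin(x)²
a = 1.75, b = 4.25, n = 4
h = (b - a)/n = 0.625000

Simpson's rule: (h/3)[f(x₀) + 4f(x₁) + 2f(x₂) + ... + f(xₙ)]

x_0 = 1.7500, f(x_0) = 0.968228, coefficient = 1
x_1 = 2.3750, f(x_1) = 0.481199, coefficient = 4
x_2 = 3.0000, f(x_2) = 0.019915, coefficient = 2
x_3 = 3.6250, f(x_3) = 0.216038, coefficient = 4
x_4 = 4.2500, f(x_4) = 0.801006, coefficient = 1

I ≈ (0.625000/3) × 4.598011 = 0.957919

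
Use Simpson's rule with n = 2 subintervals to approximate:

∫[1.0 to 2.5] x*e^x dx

f(x) = x*e^x
a = 1.0, b = 2.5, n = 2
h = (b - a)/n = 0.750000

Simpson's rule: (h/3)[f(x₀) + 4f(x₁) + 2f(x₂) + ... + f(xₙ)]

x_0 = 1.0000, f(x_0) = 2.718282, coefficient = 1
x_1 = 1.7500, f(x_1) = 10.070555, coefficient = 4
x_2 = 2.5000, f(x_2) = 30.456235, coefficient = 1

I ≈ (0.750000/3) × 73.456735 = 18.364184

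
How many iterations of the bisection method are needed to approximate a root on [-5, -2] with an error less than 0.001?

We need (b-a)/2^n ≤ 0.001
(-2 - (-5))/2^n ≤ 0.001
3/2^n ≤ 0.001
2^n ≥ 3000
n ≥ log₂(3000) = 11.55
n ≥ 12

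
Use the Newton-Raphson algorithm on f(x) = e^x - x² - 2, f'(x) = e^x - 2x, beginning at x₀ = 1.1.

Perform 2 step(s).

f(x) = e^x - x² - 2
f'(x) = e^x - 2x
x₀ = 1.1

Newton-Raphson formula: x_{n+1} = x_n - f(x_n)/f'(x_n)

Iteration 1:
  f(1.100000) = -0.205834
  f'(1.100000) = 0.804166
  x_1 = 1.100000 - (-0.205834)/0.804166 = 1.355960
Iteration 2:
  f(1.355960) = 0.041856
  f'(1.355960) = 1.168564
  x_2 = 1.355960 - 0.041856/1.168564 = 1.320141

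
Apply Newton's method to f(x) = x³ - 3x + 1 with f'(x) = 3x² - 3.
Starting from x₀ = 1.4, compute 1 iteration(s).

f(x) = x³ - 3x + 1
f'(x) = 3x² - 3
x₀ = 1.4

Newton-Raphson formula: x_{n+1} = x_n - f(x_n)/f'(x_n)

Iteration 1:
  f(1.400000) = -0.456000
  f'(1.400000) = 2.880000
  x_1 = 1.400000 - (-0.456000)/2.880000 = 1.558333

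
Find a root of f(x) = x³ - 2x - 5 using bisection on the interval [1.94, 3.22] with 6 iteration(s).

f(x) = x³ - 2x - 5
Initial interval: [1.94, 3.22]

Iteration 1:
  c_1 = (1.940000 + 3.220000)/2 = 2.580000
  f(c_1) = f(2.580000) = 7.013512
  f(a) × f(c) < 0, new interval: [1.940000, 2.580000]
Iteration 2:
  c_2 = (1.940000 + 2.580000)/2 = 2.260000
  f(c_2) = f(2.260000) = 2.023176
  f(a) × f(c) < 0, new interval: [1.940000, 2.260000]
Iteration 3:
  c_3 = (1.940000 + 2.260000)/2 = 2.100000
  f(c_3) = f(2.100000) = 0.061000
  f(a) × f(c) < 0, new interval: [1.940000, 2.100000]
Iteration 4:
  c_4 = (1.940000 + 2.100000)/2 = 2.020000
  f(c_4) = f(2.020000) = -0.797592
  f(a) × f(c) ≥ 0, new interval: [2.020000, 2.100000]
Iteration 5:
  c_5 = (2.020000 + 2.100000)/2 = 2.060000
  f(c_5) = f(2.060000) = -0.378184
  f(a) × f(c) ≥ 0, new interval: [2.060000, 2.100000]
Iteration 6:
  c_6 = (2.060000 + 2.100000)/2 = 2.080000
  f(c_6) = f(2.080000) = -0.161088
  f(a) × f(c) ≥ 0, new interval: [2.080000, 2.100000]

After 6 iteration(s), the approximation is c_6 = 2.080000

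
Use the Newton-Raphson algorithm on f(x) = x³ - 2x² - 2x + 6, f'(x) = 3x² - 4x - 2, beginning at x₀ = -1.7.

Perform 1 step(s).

f(x) = x³ - 2x² - 2x + 6
f'(x) = 3x² - 4x - 2
x₀ = -1.7

Newton-Raphson formula: x_{n+1} = x_n - f(x_n)/f'(x_n)

Iteration 1:
  f(-1.700000) = -1.293000
  f'(-1.700000) = 13.470000
  x_1 = -1.700000 - (-1.293000)/13.470000 = -1.604009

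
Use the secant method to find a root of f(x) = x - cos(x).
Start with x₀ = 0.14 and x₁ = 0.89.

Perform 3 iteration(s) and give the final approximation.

f(x) = x - cos(x)
x₀ = 0.14, x₁ = 0.89

Secant formula: x_{n+1} = x_n - f(x_n)(x_n - x_{n-1})/(f(x_n) - f(x_{n-1}))

Iteration 1:
  f(0.140000) = -0.850216
  f(0.890000) = 0.260588
  x_2 = 0.890000 - 0.260588×(0.890000 - 0.140000)/(0.260588 - (-0.850216))
       = 0.714054
Iteration 2:
  f(0.890000) = 0.260588
  f(0.714054) = -0.041658
  x_3 = 0.714054 - (-0.041658)×(0.714054 - 0.890000)/(-0.041658 - 0.260588)
       = 0.738305
Iteration 3:
  f(0.714054) = -0.041658
  f(0.738305) = -0.001306
  x_4 = 0.738305 - (-0.001306)×(0.738305 - 0.714054)/(-0.001306 - (-0.041658))
       = 0.739090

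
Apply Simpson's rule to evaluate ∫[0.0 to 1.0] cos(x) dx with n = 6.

f(x) = cos(x)
a = 0.0, b = 1.0, n = 6
h = (b - a)/n = 0.166667

Simpson's rule: (h/3)[f(x₀) + 4f(x₁) + 2f(x₂) + ... + f(xₙ)]

x_0 = 0.0000, f(x_0) = 1.000000, coefficient = 1
x_1 = 0.1667, f(x_1) = 0.986143, coefficient = 4
x_2 = 0.3333, f(x_2) = 0.944957, coefficient = 2
x_3 = 0.5000, f(x_3) = 0.877583, coefficient = 4
x_4 = 0.6667, f(x_4) = 0.785887, coefficient = 2
x_5 = 0.8333, f(x_5) = 0.672412, coefficient = 4
x_6 = 1.0000, f(x_6) = 0.540302, coefficient = 1

I ≈ (0.166667/3) × 15.146543 = 0.841475
Exact value: 0.841471
Error: 0.000004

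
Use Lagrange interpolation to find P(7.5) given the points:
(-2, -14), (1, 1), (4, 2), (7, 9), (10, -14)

Lagrange interpolation formula:
P(x) = Σ yᵢ × Lᵢ(x)
where Lᵢ(x) = Π_{j≠i} (x - xⱼ)/(xᵢ - xⱼ)

L_0(7.5) = (7.5 - 1)/(-2 - 1) × (7.5 - 4)/(-2 - 4) × (7.5 - 7)/(-2 - 7) × (7.5 - 10)/(-2 - 10) = -0.014628
L_1(7.5) = (7.5 - (-2))/(1 - (-2)) × (7.5 - 4)/(1 - 4) × (7.5 - 7)/(1 - 7) × (7.5 - 10)/(1 - 10) = 0.085520
L_2(7.5) = (7.5 - (-2))/(4 - (-2)) × (7.5 - 1)/(4 - 1) × (7.5 - 7)/(4 - 7) × (7.5 - 10)/(4 - 10) = -0.238233
L_3(7.5) = (7.5 - (-2))/(7 - (-2)) × (7.5 - 1)/(7 - 1) × (7.5 - 4)/(7 - 4) × (7.5 - 10)/(7 - 10) = 1.111754
L_4(7.5) = (7.5 - (-2))/(10 - (-2)) × (7.5 - 1)/(10 - 1) × (7.5 - 4)/(10 - 4) × (7.5 - 7)/(10 - 7) = 0.055588

P(7.5) = (-14)×L_0(7.5) + 1×L_1(7.5) + 2×L_2(7.5) + 9×L_3(7.5) + (-14)×L_4(7.5)
P(7.5) = 9.041409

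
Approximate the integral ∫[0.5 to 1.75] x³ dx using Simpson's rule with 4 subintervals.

f(x) = x³
a = 0.5, b = 1.75, n = 4
h = (b - a)/n = 0.312500

Simpson's rule: (h/3)[f(x₀) + 4f(x₁) + 2f(x₂) + ... + f(xₙ)]

x_0 = 0.5000, f(x_0) = 0.125000, coefficient = 1
x_1 = 0.8125, f(x_1) = 0.536377, coefficient = 4
x_2 = 1.1250, f(x_2) = 1.423828, coefficient = 2
x_3 = 1.4375, f(x_3) = 2.970459, coefficient = 4
x_4 = 1.7500, f(x_4) = 5.359375, coefficient = 1

I ≈ (0.312500/3) × 22.359375 = 2.329102
Exact value: 2.329102
Error: 0.000000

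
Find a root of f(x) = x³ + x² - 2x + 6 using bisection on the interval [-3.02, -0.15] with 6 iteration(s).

f(x) = x³ + x² - 2x + 6
Initial interval: [-3.02, -0.15]

Iteration 1:
  c_1 = (-3.020000 + (-0.150000))/2 = -1.585000
  f(c_1) = f(-1.585000) = 7.700348
  f(a) × f(c) < 0, new interval: [-3.020000, -1.585000]
Iteration 2:
  c_2 = (-3.020000 + (-1.585000))/2 = -2.302500
  f(c_2) = f(-2.302500) = 3.699788
  f(a) × f(c) < 0, new interval: [-3.020000, -2.302500]
Iteration 3:
  c_3 = (-3.020000 + (-2.302500))/2 = -2.661250
  f(c_3) = f(-2.661250) = -0.442890
  f(a) × f(c) ≥ 0, new interval: [-2.661250, -2.302500]
Iteration 4:
  c_4 = (-2.661250 + (-2.302500))/2 = -2.481875
  f(c_4) = f(-2.481875) = 1.835839
  f(a) × f(c) < 0, new interval: [-2.661250, -2.481875]
Iteration 5:
  c_5 = (-2.661250 + (-2.481875))/2 = -2.571562
  f(c_5) = f(-2.571562) = 0.750486
  f(a) × f(c) < 0, new interval: [-2.661250, -2.571562]
Iteration 6:
  c_6 = (-2.661250 + (-2.571562))/2 = -2.616406
  f(c_6) = f(-2.616406) = 0.167572
  f(a) × f(c) < 0, new interval: [-2.661250, -2.616406]

After 6 iteration(s), the approximation is c_6 = -2.616406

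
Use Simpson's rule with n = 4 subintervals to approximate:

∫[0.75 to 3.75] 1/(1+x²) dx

f(x) = 1/(1+x²)
a = 0.75, b = 3.75, n = 4
h = (b - a)/n = 0.750000

Simpson's rule: (h/3)[f(x₀) + 4f(x₁) + 2f(x₂) + ... + f(xₙ)]

x_0 = 0.7500, f(x_0) = 0.640000, coefficient = 1
x_1 = 1.5000, f(x_1) = 0.307692, coefficient = 4
x_2 = 2.2500, f(x_2) = 0.164948, coefficient = 2
x_3 = 3.0000, f(x_3) = 0.100000, coefficient = 4
x_4 = 3.7500, f(x_4) = 0.066390, coefficient = 1

I ≈ (0.750000/3) × 2.667056 = 0.666764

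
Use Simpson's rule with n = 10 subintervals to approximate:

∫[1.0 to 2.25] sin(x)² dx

f(x) = sin(x)²
a = 1.0, b = 2.25, n = 10
h = (b - a)/n = 0.125000

Simpson's rule: (h/3)[f(x₀) + 4f(x₁) + 2f(x₂) + ... + f(xₙ)]

x_0 = 1.0000, f(x_0) = 0.708073, coefficient = 1
x_1 = 1.1250, f(x_1) = 0.814087, coefficient = 4
x_2 = 1.2500, f(x_2) = 0.900572, coefficient = 2
x_3 = 1.3750, f(x_3) = 0.962151, coefficient = 4
x_4 = 1.5000, f(x_4) = 0.994996, coefficient = 2
x_5 = 1.6250, f(x_5) = 0.997065, coefficient = 4
x_6 = 1.7500, f(x_6) = 0.968228, coefficient = 2
x_7 = 1.8750, f(x_7) = 0.910280, coefficient = 4
x_8 = 2.0000, f(x_8) = 0.826822, coefficient = 2
x_9 = 2.1250, f(x_9) = 0.723044, coefficient = 4
x_10 = 2.2500, f(x_10) = 0.605398, coefficient = 1

I ≈ (0.125000/3) × 26.321213 = 1.096717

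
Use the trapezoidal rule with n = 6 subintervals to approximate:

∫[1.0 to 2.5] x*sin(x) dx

f(x) = x*sin(x)
a = 1.0, b = 2.5, n = 6
h = (b - a)/n = 0.250000

Trapezoidal rule: (h/2)[f(x₀) + 2f(x₁) + 2f(x₂) + ... + f(xₙ)]

x_0 = 1.0000, f(x_0) = 0.841471, coefficient = 1
x_1 = 1.2500, f(x_1) = 1.186231, coefficient = 2
x_2 = 1.5000, f(x_2) = 1.496242, coefficient = 2
x_3 = 1.7500, f(x_3) = 1.721975, coefficient = 2
x_4 = 2.0000, f(x_4) = 1.818595, coefficient = 2
x_5 = 2.2500, f(x_5) = 1.750665, coefficient = 2
x_6 = 2.5000, f(x_6) = 1.496180, coefficient = 1

I ≈ (0.250000/2) × 18.285068 = 2.285633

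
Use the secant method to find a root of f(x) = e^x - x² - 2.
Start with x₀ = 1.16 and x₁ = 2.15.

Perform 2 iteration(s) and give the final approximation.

f(x) = e^x - x² - 2
x₀ = 1.16, x₁ = 2.15

Secant formula: x_{n+1} = x_n - f(x_n)(x_n - x_{n-1})/(f(x_n) - f(x_{n-1}))

Iteration 1:
  f(1.160000) = -0.155667
  f(2.150000) = 1.962358
  x_2 = 2.150000 - 1.962358×(2.150000 - 1.160000)/(1.962358 - (-0.155667))
       = 1.232761
Iteration 2:
  f(2.150000) = 1.962358
  f(1.232761) = -0.089011
  x_3 = 1.232761 - (-0.089011)×(1.232761 - 2.150000)/(-0.089011 - 1.962358)
       = 1.272561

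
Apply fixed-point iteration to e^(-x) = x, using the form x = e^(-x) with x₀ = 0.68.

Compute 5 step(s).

Equation: e^(-x) = x
Fixed-point form: x = e^(-x)
x₀ = 0.68

x_1 = g(0.680000) = 0.506617
x_2 = g(0.506617) = 0.602531
x_3 = g(0.602531) = 0.547425
x_4 = g(0.547425) = 0.578438
x_5 = g(0.578438) = 0.560774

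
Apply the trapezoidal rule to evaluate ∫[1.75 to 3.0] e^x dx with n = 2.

f(x) = e^x
a = 1.75, b = 3.0, n = 2
h = (b - a)/n = 0.625000

Trapezoidal rule: (h/2)[f(x₀) + 2f(x₁) + 2f(x₂) + ... + f(xₙ)]

x_0 = 1.7500, f(x_0) = 5.754603, coefficient = 1
x_1 = 2.3750, f(x_1) = 10.751013, coefficient = 2
x_2 = 3.0000, f(x_2) = 20.085537, coefficient = 1

I ≈ (0.625000/2) × 47.342166 = 14.794427
Exact value: 14.330934
Error: 0.463493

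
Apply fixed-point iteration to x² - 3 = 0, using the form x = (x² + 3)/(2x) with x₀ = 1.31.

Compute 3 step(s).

Equation: x² - 3 = 0
Fixed-point form: x = (x² + 3)/(2x)
x₀ = 1.31

x_1 = g(1.310000) = 1.800038
x_2 = g(1.800038) = 1.733335
x_3 = g(1.733335) = 1.732051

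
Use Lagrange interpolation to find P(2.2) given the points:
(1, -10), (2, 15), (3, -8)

Lagrange interpolation formula:
P(x) = Σ yᵢ × Lᵢ(x)
where Lᵢ(x) = Π_{j≠i} (x - xⱼ)/(xᵢ - xⱼ)

L_0(2.2) = (2.2 - 2)/(1 - 2) × (2.2 - 3)/(1 - 3) = -0.080000
L_1(2.2) = (2.2 - 1)/(2 - 1) × (2.2 - 3)/(2 - 3) = 0.960000
L_2(2.2) = (2.2 - 1)/(3 - 1) × (2.2 - 2)/(3 - 2) = 0.120000

P(2.2) = (-10)×L_0(2.2) + 15×L_1(2.2) + (-8)×L_2(2.2)
P(2.2) = 14.240000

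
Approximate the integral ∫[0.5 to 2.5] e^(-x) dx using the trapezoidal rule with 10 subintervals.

f(x) = e^(-x)
a = 0.5, b = 2.5, n = 10
h = (b - a)/n = 0.200000

Trapezoidal rule: (h/2)[f(x₀) + 2f(x₁) + 2f(x₂) + ... + f(xₙ)]

x_0 = 0.5000, f(x_0) = 0.606531, coefficient = 1
x_1 = 0.7000, f(x_1) = 0.496585, coefficient = 2
x_2 = 0.9000, f(x_2) = 0.406570, coefficient = 2
x_3 = 1.1000, f(x_3) = 0.332871, coefficient = 2
x_4 = 1.3000, f(x_4) = 0.272532, coefficient = 2
x_5 = 1.5000, f(x_5) = 0.223130, coefficient = 2
x_6 = 1.7000, f(x_6) = 0.182684, coefficient = 2
x_7 = 1.9000, f(x_7) = 0.149569, coefficient = 2
x_8 = 2.1000, f(x_8) = 0.122456, coefficient = 2
x_9 = 2.3000, f(x_9) = 0.100259, coefficient = 2
x_10 = 2.5000, f(x_10) = 0.082085, coefficient = 1

I ≈ (0.200000/2) × 5.261926 = 0.526193
Exact value: 0.524446
Error: 0.001747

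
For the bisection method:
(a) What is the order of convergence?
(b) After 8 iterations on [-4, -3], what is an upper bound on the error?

(a) Bisection has linear (order 1) convergence; the error is halved each step.

(b) Error bound = (b-a)/2^n = (-3 - (-4))/2^{8}
    = 1/2^{8}

(a) 1 (linear); (b) error ≤ 3.91e-03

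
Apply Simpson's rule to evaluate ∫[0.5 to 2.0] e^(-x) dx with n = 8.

f(x) = e^(-x)
a = 0.5, b = 2.0, n = 8
h = (b - a)/n = 0.187500

Simpson's rule: (h/3)[f(x₀) + 4f(x₁) + 2f(x₂) + ... + f(xₙ)]

x_0 = 0.5000, f(x_0) = 0.606531, coefficient = 1
x_1 = 0.6875, f(x_1) = 0.502832, coefficient = 4
x_2 = 0.8750, f(x_2) = 0.416862, coefficient = 2
x_3 = 1.0625, f(x_3) = 0.345591, coefficient = 4
x_4 = 1.2500, f(x_4) = 0.286505, coefficient = 2
x_5 = 1.4375, f(x_5) = 0.237521, coefficient = 4
x_6 = 1.6250, f(x_6) = 0.196912, coefficient = 2
x_7 = 1.8125, f(x_7) = 0.163246, coefficient = 4
x_8 = 2.0000, f(x_8) = 0.135335, coefficient = 1

I ≈ (0.187500/3) × 7.539178 = 0.471199
Exact value: 0.471195
Error: 0.000003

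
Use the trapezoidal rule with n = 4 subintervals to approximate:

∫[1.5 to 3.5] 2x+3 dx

f(x) = 2x+3
a = 1.5, b = 3.5, n = 4
h = (b - a)/n = 0.500000

Trapezoidal rule: (h/2)[f(x₀) + 2f(x₁) + 2f(x₂) + ... + f(xₙ)]

x_0 = 1.5000, f(x_0) = 6.000000, coefficient = 1
x_1 = 2.0000, f(x_1) = 7.000000, coefficient = 2
x_2 = 2.5000, f(x_2) = 8.000000, coefficient = 2
x_3 = 3.0000, f(x_3) = 9.000000, coefficient = 2
x_4 = 3.5000, f(x_4) = 10.000000, coefficient = 1

I ≈ (0.500000/2) × 64.000000 = 16.000000
Exact value: 16.000000
Error: 0.000000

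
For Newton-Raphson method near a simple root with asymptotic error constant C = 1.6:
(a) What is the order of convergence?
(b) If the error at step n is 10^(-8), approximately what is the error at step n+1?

(a) Newton-Raphson has quadratic (order 2) convergence near simple roots.
    This means |e_{n+1}| ≈ C|e_n|².

(b) With |e_n| = 10^(-8) and C = 1.6:
    |e_{n+1}| ≈ 1.6 × (10^(-8))² = 1.6 × 10^(-16)

(a) 2 (quadratic); (b) |e_{n+1}| ≈ 1.600e-16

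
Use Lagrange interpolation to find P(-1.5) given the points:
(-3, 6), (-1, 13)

Lagrange interpolation formula:
P(x) = Σ yᵢ × Lᵢ(x)
where Lᵢ(x) = Π_{j≠i} (x - xⱼ)/(xᵢ - xⱼ)

L_0(-1.5) = (-1.5 - (-1))/(-3 - (-1)) = 0.250000
L_1(-1.5) = (-1.5 - (-3))/(-1 - (-3)) = 0.750000

P(-1.5) = 6×L_0(-1.5) + 13×L_1(-1.5)
P(-1.5) = 11.250000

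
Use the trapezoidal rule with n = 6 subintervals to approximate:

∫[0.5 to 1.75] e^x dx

f(x) = e^x
a = 0.5, b = 1.75, n = 6
h = (b - a)/n = 0.208333

Trapezoidal rule: (h/2)[f(x₀) + 2f(x₁) + 2f(x₂) + ... + f(xₙ)]

x_0 = 0.5000, f(x_0) = 1.648721, coefficient = 1
x_1 = 0.7083, f(x_1) = 2.030604, coefficient = 2
x_2 = 0.9167, f(x_2) = 2.500940, coefficient = 2
x_3 = 1.1250, f(x_3) = 3.080217, coefficient = 2
x_4 = 1.3333, f(x_4) = 3.793668, coefficient = 2
x_5 = 1.5417, f(x_5) = 4.672371, coefficient = 2
x_6 = 1.7500, f(x_6) = 5.754603, coefficient = 1

I ≈ (0.208333/2) × 39.558924 = 4.120721
Exact value: 4.105881
Error: 0.014840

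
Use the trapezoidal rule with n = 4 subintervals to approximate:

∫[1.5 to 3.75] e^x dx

f(x) = e^x
a = 1.5, b = 3.75, n = 4
h = (b - a)/n = 0.562500

Trapezoidal rule: (h/2)[f(x₀) + 2f(x₁) + 2f(x₂) + ... + f(xₙ)]

x_0 = 1.5000, f(x_0) = 4.481689, coefficient = 1
x_1 = 2.0625, f(x_1) = 7.865609, coefficient = 2
x_2 = 2.6250, f(x_2) = 13.804574, coefficient = 2
x_3 = 3.1875, f(x_3) = 24.227782, coefficient = 2
x_4 = 3.7500, f(x_4) = 42.521082, coefficient = 1

I ≈ (0.562500/2) × 138.798702 = 39.037135
Exact value: 38.039393
Error: 0.997742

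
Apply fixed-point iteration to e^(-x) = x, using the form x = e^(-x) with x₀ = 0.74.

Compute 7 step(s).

Equation: e^(-x) = x
Fixed-point form: x = e^(-x)
x₀ = 0.74

x_1 = g(0.740000) = 0.477114
x_2 = g(0.477114) = 0.620572
x_3 = g(0.620572) = 0.537637
x_4 = g(0.537637) = 0.584127
x_5 = g(0.584127) = 0.557592
x_6 = g(0.557592) = 0.572586
x_7 = g(0.572586) = 0.564065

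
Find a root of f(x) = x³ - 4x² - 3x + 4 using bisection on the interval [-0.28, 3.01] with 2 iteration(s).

f(x) = x³ - 4x² - 3x + 4
Initial interval: [-0.28, 3.01]

Iteration 1:
  c_1 = (-0.280000 + 3.010000)/2 = 1.365000
  f(c_1) = f(1.365000) = -5.004598
  f(a) × f(c) < 0, new interval: [-0.280000, 1.365000]
Iteration 2:
  c_2 = (-0.280000 + 1.365000)/2 = 0.542500
  f(c_2) = f(0.542500) = 1.354936
  f(a) × f(c) ≥ 0, new interval: [0.542500, 1.365000]

After 2 iteration(s), the approximation is c_2 = 0.542500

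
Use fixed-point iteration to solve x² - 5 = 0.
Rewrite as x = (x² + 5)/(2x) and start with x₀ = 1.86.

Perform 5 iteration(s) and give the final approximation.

Equation: x² - 5 = 0
Fixed-point form: x = (x² + 5)/(2x)
x₀ = 1.86

x_1 = g(1.860000) = 2.274086
x_2 = g(2.274086) = 2.236386
x_3 = g(2.236386) = 2.236068
x_4 = g(2.236068) = 2.236068
x_5 = g(2.236068) = 2.236068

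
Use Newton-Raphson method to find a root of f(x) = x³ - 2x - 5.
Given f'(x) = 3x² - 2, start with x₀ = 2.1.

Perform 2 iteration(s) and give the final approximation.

f(x) = x³ - 2x - 5
f'(x) = 3x² - 2
x₀ = 2.1

Newton-Raphson formula: x_{n+1} = x_n - f(x_n)/f'(x_n)

Iteration 1:
  f(2.100000) = 0.061000
  f'(2.100000) = 11.230000
  x_1 = 2.100000 - 0.061000/11.230000 = 2.094568
Iteration 2:
  f(2.094568) = 0.000186
  f'(2.094568) = 11.161647
  x_2 = 2.094568 - 0.000186/11.161647 = 2.094551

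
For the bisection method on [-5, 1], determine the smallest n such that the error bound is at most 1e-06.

We need (b-a)/2^n ≤ 1e-06
(1 - (-5))/2^n ≤ 1e-06
6/2^n ≤ 1e-06
2^n ≥ 6000000
n ≥ log₂(6000000) = 22.52
n ≥ 23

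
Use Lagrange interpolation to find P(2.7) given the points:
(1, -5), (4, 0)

Lagrange interpolation formula:
P(x) = Σ yᵢ × Lᵢ(x)
where Lᵢ(x) = Π_{j≠i} (x - xⱼ)/(xᵢ - xⱼ)

L_0(2.7) = (2.7 - 4)/(1 - 4) = 0.433333
L_1(2.7) = (2.7 - 1)/(4 - 1) = 0.566667

P(2.7) = (-5)×L_0(2.7) + 0×L_1(2.7)
P(2.7) = -2.166667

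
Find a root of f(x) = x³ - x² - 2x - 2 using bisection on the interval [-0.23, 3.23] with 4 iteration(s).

f(x) = x³ - x² - 2x - 2
Initial interval: [-0.23, 3.23]

Iteration 1:
  c_1 = (-0.230000 + 3.230000)/2 = 1.500000
  f(c_1) = f(1.500000) = -3.875000
  f(a) × f(c) ≥ 0, new interval: [1.500000, 3.230000]
Iteration 2:
  c_2 = (1.500000 + 3.230000)/2 = 2.365000
  f(c_2) = f(2.365000) = 0.904752
  f(a) × f(c) < 0, new interval: [1.500000, 2.365000]
Iteration 3:
  c_3 = (1.500000 + 2.365000)/2 = 1.932500
  f(c_3) = f(1.932500) = -2.382526
  f(a) × f(c) ≥ 0, new interval: [1.932500, 2.365000]
Iteration 4:
  c_4 = (1.932500 + 2.365000)/2 = 2.148750
  f(c_4) = f(2.148750) = -0.993576
  f(a) × f(c) ≥ 0, new interval: [2.148750, 2.365000]

After 4 iteration(s), the approximation is c_4 = 2.148750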